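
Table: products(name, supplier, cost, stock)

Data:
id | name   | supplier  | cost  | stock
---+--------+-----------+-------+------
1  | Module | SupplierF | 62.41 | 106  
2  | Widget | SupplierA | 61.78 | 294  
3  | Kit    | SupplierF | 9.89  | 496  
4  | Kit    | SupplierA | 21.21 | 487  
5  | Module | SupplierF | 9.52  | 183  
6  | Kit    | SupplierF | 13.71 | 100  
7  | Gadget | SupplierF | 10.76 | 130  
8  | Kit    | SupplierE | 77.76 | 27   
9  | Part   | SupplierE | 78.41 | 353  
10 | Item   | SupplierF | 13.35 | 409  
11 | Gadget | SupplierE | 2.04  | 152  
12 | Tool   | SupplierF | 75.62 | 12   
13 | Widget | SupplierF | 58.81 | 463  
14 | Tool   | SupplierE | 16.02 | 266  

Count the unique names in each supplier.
SELECT supplier, COUNT(DISTINCT name)
FROM products
GROUP BY supplier

Result:
  SupplierA: 2 distinct
  SupplierE: 4 distinct
  SupplierF: 6 distinct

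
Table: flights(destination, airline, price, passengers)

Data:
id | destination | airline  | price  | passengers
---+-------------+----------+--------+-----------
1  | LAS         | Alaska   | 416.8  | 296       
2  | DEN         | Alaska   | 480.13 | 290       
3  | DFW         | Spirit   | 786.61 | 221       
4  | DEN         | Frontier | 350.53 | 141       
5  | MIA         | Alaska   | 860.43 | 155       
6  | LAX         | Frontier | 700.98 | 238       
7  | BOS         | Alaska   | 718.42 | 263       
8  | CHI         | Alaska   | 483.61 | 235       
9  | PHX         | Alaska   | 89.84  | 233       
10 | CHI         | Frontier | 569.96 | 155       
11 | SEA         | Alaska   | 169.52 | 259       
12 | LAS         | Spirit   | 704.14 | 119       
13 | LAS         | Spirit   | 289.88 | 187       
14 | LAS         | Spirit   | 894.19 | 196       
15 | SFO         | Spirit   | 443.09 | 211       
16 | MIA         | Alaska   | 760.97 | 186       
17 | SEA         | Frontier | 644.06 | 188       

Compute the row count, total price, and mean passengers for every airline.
SELECT airline,
       COUNT(*) as cnt,
       SUM(price) as total_price,
       AVG(passengers) as avg_passengers
FROM flights
GROUP BY airline

Result:
  Alaska: 8 records, 3979.72 total price, 239.63 avg passengers
  Frontier: 4 records, 2265.53 total price, 180.50 avg passengers
  Spirit: 5 records, 3117.91 total price, 186.80 avg passengers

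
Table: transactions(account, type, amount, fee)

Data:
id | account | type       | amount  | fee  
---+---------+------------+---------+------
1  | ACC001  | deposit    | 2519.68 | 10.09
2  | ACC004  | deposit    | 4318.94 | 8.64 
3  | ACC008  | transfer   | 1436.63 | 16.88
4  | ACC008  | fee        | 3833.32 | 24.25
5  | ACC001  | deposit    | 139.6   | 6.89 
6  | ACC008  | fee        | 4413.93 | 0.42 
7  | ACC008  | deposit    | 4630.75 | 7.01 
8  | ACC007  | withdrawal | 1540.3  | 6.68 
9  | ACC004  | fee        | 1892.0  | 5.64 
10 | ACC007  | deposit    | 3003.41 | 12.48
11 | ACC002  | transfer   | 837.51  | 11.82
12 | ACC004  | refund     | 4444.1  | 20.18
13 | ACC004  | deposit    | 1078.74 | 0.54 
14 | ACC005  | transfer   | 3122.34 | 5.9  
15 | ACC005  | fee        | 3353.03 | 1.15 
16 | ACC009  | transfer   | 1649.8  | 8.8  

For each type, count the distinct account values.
SELECT type, COUNT(DISTINCT account)
FROM transactions
GROUP BY type

Result:
  deposit: 4 distinct
  fee: 3 distinct
  refund: 1 distinct
  transfer: 4 distinct
  withdrawal: 1 distinct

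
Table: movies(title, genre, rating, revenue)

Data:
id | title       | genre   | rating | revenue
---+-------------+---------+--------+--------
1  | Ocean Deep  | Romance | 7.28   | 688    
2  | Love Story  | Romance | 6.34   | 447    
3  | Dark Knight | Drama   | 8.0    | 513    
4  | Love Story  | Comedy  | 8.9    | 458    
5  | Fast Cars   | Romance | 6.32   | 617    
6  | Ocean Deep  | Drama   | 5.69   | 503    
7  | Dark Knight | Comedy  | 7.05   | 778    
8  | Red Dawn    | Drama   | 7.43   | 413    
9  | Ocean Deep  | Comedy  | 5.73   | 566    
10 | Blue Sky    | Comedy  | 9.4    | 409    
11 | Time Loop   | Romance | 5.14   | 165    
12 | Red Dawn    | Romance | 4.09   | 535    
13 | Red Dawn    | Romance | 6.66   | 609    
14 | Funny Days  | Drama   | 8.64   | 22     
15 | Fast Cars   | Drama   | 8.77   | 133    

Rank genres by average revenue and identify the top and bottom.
SELECT genre, AVG(revenue)
FROM movies
GROUP BY genre
ORDER BY AVG(revenue)

All groups:
  Drama: 316.80
  Romance: 510.17
  Comedy: 552.75

Highest: Comedy (552.75)
Lowest: Drama (316.80)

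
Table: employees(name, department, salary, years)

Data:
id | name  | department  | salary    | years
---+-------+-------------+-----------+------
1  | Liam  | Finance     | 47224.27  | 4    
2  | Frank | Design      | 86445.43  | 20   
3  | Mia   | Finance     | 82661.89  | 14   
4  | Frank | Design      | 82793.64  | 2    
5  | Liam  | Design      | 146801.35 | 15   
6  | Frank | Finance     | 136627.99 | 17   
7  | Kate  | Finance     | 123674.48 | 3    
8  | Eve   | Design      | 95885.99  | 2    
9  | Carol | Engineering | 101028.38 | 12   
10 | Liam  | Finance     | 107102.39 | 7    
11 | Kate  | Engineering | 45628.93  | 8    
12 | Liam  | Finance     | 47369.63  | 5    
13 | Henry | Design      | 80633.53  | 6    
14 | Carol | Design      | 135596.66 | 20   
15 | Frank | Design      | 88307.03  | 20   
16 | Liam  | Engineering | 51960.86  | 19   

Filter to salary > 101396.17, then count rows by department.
SELECT department, COUNT(*)
FROM employees
WHERE salary > 101396.17
GROUP BY department

Note: WHERE filters rows before grouping.

Result:
  Design: 2
  Finance: 3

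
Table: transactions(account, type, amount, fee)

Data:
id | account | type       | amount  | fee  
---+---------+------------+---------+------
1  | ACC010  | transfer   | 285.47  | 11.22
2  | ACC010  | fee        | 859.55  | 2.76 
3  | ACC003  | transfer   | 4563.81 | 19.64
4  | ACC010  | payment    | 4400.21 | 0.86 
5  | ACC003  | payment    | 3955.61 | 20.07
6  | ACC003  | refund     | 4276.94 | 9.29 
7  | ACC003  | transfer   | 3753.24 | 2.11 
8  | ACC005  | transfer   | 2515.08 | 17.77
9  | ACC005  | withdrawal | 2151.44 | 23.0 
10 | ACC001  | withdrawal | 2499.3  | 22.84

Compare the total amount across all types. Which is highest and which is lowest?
SELECT type, SUM(amount)
FROM transactions
GROUP BY type
ORDER BY SUM(amount)

All groups:
  fee: 859.55
  refund: 4276.94
  withdrawal: 4650.74
  payment: 8355.82
  transfer: 11117.60

Highest: transfer (11117.60)
Lowest: fee (859.55)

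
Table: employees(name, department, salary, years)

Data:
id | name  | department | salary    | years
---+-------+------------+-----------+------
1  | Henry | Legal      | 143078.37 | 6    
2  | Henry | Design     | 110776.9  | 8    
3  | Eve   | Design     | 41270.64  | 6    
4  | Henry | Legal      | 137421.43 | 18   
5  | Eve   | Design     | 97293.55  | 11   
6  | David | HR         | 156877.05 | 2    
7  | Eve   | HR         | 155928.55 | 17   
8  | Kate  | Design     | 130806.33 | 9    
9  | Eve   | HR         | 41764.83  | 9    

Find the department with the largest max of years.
SELECT department, MAX(years) as val
FROM employees
GROUP BY department
ORDER BY val DESC
LIMIT 1

Result: Legal with max(years) = 18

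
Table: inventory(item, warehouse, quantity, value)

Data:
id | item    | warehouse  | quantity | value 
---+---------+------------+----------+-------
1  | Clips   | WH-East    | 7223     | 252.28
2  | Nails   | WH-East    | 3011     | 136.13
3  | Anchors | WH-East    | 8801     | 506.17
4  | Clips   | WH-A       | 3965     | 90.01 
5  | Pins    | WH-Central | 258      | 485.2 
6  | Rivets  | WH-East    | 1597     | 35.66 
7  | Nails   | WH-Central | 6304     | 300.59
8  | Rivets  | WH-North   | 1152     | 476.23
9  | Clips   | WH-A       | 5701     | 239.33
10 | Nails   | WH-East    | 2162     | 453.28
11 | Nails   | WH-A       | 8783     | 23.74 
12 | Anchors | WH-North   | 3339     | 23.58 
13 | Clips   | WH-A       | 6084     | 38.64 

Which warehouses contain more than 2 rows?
SELECT warehouse, COUNT(*) as cnt
FROM inventory
GROUP BY warehouse
HAVING COUNT(*) > 2

Result:
  WH-A: 4
  WH-East: 5

Note: HAVING filters groups after aggregation, WHERE filters rows before.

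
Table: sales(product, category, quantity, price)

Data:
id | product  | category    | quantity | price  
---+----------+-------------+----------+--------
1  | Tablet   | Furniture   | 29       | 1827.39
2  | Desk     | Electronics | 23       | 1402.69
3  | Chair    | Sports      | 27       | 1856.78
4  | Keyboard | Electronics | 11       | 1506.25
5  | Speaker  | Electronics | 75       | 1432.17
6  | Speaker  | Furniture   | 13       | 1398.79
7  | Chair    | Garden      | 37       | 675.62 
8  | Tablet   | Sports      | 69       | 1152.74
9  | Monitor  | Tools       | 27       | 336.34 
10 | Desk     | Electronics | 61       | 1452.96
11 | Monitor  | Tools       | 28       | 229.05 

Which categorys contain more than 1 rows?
SELECT category, COUNT(*) as cnt
FROM sales
GROUP BY category
HAVING COUNT(*) > 1

Result:
  Electronics: 4
  Furniture: 2
  Sports: 2
  Tools: 2

Note: HAVING filters groups after aggregation, WHERE filters rows before.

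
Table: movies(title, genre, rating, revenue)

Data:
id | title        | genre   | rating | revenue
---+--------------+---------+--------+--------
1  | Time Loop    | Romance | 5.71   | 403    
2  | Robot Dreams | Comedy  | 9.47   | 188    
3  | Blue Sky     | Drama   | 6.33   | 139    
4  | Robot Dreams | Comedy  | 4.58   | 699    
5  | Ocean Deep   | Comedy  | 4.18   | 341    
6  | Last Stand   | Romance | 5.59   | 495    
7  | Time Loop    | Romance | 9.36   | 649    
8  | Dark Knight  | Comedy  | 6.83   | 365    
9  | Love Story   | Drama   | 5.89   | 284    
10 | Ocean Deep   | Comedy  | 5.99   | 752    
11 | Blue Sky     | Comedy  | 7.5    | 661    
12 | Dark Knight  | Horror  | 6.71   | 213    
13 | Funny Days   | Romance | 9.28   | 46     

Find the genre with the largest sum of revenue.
SELECT genre, SUM(revenue) as val
FROM movies
GROUP BY genre
ORDER BY val DESC
LIMIT 1

Result: Comedy with sum(revenue) = 3006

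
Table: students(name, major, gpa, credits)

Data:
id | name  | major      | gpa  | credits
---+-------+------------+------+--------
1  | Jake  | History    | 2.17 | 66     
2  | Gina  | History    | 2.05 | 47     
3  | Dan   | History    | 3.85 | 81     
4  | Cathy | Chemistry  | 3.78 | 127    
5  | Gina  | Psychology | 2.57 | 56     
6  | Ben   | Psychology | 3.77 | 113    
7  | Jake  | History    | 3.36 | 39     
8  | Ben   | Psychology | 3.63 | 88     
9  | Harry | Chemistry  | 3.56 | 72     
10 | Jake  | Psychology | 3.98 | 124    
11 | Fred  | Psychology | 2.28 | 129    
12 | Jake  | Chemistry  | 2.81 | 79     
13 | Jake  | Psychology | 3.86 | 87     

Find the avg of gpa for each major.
SELECT major, AVG(gpa) as result
FROM students
GROUP BY major

Result:
  Chemistry: 3.38
  History: 2.86
  Psychology: 3.35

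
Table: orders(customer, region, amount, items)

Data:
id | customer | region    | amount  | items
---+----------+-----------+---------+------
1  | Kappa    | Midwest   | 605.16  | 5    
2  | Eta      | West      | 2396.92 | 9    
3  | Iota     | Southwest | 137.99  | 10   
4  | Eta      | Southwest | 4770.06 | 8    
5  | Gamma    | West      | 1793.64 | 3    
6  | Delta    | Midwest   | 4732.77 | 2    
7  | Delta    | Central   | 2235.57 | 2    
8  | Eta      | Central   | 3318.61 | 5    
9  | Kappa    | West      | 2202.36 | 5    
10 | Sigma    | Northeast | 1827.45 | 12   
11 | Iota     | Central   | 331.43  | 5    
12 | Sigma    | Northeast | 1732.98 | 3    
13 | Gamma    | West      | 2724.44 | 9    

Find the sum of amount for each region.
SELECT region, SUM(amount) as result
FROM orders
GROUP BY region

Result:
  Central: 5885.61
  Midwest: 5337.93
  Northeast: 3560.43
  Southwest: 4908.05
  West: 9117.36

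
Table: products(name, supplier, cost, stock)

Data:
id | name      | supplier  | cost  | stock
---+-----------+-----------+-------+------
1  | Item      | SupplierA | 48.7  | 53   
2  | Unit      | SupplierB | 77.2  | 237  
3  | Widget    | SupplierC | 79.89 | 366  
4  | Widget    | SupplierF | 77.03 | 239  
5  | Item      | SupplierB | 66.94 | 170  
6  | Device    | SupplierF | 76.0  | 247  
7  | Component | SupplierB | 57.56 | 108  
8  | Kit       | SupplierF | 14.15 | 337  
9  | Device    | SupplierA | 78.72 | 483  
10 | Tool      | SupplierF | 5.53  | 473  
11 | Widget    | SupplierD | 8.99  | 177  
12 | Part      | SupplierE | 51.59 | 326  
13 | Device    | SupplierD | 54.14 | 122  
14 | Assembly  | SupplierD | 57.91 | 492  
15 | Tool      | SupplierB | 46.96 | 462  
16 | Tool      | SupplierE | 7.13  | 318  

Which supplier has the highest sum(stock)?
SELECT supplier, SUM(stock) as val
FROM products
GROUP BY supplier
ORDER BY val DESC
LIMIT 1

Result: SupplierF with sum(stock) = 1296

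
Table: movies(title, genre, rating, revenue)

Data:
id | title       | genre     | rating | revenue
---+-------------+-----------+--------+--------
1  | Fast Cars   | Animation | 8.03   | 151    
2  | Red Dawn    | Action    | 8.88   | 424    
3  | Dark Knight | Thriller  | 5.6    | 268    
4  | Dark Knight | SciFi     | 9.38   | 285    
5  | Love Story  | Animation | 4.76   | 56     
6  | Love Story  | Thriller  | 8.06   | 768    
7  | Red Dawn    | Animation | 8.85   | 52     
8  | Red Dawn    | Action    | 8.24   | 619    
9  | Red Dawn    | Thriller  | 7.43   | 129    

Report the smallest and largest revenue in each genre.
SELECT genre, MIN(revenue), MAX(revenue)
FROM movies
GROUP BY genre

Result:
  Action: min=424, max=619
  Animation: min=52, max=151
  SciFi: min=285, max=285
  Thriller: min=129, max=768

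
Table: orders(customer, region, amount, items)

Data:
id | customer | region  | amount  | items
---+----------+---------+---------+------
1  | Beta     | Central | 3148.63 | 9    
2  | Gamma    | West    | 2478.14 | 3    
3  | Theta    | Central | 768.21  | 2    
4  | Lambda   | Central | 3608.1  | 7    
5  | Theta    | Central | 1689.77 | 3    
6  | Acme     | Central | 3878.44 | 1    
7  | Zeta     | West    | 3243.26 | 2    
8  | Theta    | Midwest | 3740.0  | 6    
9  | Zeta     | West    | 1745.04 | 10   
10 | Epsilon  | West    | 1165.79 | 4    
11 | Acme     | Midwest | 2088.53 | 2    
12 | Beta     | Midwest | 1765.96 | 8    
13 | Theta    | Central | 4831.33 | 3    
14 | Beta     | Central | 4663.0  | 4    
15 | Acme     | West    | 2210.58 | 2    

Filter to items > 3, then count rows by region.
SELECT region, COUNT(*)
FROM orders
WHERE items > 3
GROUP BY region

Note: WHERE filters rows before grouping.

Result:
  Central: 3
  Midwest: 2
  West: 2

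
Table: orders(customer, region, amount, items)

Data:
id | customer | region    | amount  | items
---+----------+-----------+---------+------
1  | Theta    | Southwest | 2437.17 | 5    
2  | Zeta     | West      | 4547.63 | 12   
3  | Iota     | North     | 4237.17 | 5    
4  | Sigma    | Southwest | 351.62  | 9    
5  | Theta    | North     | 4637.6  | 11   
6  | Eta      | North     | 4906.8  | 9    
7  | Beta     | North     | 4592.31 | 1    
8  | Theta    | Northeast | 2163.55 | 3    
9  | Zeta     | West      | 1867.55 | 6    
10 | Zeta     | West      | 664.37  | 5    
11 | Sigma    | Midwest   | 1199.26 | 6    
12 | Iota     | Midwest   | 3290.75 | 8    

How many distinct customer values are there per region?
SELECT region, COUNT(DISTINCT customer)
FROM orders
GROUP BY region

Result:
  Midwest: 2 distinct
  North: 4 distinct
  Northeast: 1 distinct
  Southwest: 2 distinct
  West: 1 distinct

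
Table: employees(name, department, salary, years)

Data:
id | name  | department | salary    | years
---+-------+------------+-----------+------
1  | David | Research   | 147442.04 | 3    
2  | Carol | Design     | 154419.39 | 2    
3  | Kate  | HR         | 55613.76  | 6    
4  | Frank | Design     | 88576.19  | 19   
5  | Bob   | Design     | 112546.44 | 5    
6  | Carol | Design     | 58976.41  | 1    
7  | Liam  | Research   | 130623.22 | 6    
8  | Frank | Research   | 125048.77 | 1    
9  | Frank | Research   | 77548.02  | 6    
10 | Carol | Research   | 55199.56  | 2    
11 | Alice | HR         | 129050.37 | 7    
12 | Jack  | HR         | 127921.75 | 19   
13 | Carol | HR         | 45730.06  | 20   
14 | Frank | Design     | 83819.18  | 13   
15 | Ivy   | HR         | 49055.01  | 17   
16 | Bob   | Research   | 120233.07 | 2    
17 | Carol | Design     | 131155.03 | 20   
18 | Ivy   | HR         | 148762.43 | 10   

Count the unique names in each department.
SELECT department, COUNT(DISTINCT name)
FROM employees
GROUP BY department

Result:
  Design: 3 distinct
  HR: 5 distinct
  Research: 5 distinct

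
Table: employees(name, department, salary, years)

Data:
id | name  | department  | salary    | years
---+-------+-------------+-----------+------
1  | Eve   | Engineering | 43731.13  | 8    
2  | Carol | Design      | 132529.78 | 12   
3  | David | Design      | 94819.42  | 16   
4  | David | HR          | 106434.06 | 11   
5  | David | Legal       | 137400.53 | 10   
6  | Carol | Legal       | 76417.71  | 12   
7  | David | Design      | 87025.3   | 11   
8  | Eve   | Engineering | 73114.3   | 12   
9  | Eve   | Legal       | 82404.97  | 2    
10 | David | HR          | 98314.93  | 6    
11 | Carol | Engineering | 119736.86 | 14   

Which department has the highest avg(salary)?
SELECT department, AVG(salary) as val
FROM employees
GROUP BY department
ORDER BY val DESC
LIMIT 1

Result: Design with avg(salary) = 104791.50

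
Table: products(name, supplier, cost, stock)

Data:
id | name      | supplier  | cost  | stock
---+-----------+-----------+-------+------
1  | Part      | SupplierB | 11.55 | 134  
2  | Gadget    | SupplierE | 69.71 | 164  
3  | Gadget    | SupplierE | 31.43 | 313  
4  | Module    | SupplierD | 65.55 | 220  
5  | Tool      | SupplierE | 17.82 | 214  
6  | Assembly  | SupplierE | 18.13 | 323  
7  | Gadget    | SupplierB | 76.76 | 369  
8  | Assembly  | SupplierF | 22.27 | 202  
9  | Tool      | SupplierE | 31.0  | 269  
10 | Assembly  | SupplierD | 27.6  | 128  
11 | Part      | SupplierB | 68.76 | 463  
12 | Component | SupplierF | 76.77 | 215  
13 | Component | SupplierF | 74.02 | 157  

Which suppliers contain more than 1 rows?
SELECT supplier, COUNT(*) as cnt
FROM products
GROUP BY supplier
HAVING COUNT(*) > 1

Result:
  SupplierB: 3
  SupplierD: 2
  SupplierE: 5
  SupplierF: 3

Note: HAVING filters groups after aggregation, WHERE filters rows before.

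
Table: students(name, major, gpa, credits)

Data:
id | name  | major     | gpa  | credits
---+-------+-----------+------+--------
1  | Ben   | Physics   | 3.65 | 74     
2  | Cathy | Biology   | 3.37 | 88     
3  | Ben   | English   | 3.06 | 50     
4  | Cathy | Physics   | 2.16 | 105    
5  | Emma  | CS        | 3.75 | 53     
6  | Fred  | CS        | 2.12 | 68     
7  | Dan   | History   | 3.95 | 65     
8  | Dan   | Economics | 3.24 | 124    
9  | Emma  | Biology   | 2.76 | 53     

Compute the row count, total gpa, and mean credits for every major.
SELECT major,
       COUNT(*) as cnt,
       SUM(gpa) as total_gpa,
       AVG(credits) as avg_credits
FROM students
GROUP BY major

Result:
  Biology: 2 records, 6.13 total gpa, 70.50 avg credits
  CS: 2 records, 5.87 total gpa, 60.50 avg credits
  Economics: 1 records, 3.24 total gpa, 124.00 avg credits
  English: 1 records, 3.06 total gpa, 50.00 avg credits
  History: 1 records, 3.95 total gpa, 65.00 avg credits
  Physics: 2 records, 5.81 total gpa, 89.50 avg credits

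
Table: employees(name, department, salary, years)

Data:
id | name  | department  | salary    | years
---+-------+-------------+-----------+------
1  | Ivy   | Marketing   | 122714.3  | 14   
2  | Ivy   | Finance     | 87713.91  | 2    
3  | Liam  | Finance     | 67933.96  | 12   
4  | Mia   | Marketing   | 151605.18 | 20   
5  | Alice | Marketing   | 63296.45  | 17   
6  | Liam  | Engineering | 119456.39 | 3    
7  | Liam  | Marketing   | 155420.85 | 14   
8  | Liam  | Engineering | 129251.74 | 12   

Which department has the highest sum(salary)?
SELECT department, SUM(salary) as val
FROM employees
GROUP BY department
ORDER BY val DESC
LIMIT 1

Result: Marketing with sum(salary) = 493036.78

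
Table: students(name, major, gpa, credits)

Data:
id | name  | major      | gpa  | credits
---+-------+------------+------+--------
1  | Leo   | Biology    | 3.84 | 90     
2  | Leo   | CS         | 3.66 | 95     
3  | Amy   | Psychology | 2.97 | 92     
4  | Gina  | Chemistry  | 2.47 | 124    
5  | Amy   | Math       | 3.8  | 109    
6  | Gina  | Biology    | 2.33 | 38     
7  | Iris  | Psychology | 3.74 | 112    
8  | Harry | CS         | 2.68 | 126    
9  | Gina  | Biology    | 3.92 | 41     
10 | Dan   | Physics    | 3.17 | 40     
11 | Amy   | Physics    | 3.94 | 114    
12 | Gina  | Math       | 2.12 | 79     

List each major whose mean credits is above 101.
SELECT major, AVG(credits)
FROM students
GROUP BY major
HAVING AVG(credits) > 101

Result:
  CS: avg=110.50
  Chemistry: avg=124.00
  Psychology: avg=102.00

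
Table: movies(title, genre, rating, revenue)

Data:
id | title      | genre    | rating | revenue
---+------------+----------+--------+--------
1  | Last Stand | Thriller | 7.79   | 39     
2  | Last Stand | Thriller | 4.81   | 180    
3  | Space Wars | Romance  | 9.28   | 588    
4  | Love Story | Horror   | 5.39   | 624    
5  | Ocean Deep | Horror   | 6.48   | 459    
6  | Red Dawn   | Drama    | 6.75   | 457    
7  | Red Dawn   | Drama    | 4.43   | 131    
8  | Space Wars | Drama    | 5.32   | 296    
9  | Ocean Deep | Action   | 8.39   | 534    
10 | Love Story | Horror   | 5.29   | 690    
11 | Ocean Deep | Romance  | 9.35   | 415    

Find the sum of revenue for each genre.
SELECT genre, SUM(revenue) as result
FROM movies
GROUP BY genre

Result:
  Action: 534
  Drama: 884
  Horror: 1773
  Romance: 1003
  Thriller: 219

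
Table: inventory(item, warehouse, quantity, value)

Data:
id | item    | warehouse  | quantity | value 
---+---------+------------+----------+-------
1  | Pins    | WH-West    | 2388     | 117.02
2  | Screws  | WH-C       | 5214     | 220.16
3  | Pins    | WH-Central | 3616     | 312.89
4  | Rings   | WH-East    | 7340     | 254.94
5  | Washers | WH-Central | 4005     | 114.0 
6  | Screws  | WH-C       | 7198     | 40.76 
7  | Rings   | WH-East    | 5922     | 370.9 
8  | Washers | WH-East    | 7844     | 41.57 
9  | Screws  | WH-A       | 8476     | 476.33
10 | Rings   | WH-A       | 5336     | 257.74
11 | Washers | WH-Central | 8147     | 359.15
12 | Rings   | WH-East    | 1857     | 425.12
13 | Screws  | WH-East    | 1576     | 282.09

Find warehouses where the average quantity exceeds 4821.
SELECT warehouse, AVG(quantity)
FROM inventory
GROUP BY warehouse
HAVING AVG(quantity) > 4821

Result:
  WH-A: avg=6906.00
  WH-C: avg=6206.00
  WH-Central: avg=5256.00
  WH-East: avg=4907.80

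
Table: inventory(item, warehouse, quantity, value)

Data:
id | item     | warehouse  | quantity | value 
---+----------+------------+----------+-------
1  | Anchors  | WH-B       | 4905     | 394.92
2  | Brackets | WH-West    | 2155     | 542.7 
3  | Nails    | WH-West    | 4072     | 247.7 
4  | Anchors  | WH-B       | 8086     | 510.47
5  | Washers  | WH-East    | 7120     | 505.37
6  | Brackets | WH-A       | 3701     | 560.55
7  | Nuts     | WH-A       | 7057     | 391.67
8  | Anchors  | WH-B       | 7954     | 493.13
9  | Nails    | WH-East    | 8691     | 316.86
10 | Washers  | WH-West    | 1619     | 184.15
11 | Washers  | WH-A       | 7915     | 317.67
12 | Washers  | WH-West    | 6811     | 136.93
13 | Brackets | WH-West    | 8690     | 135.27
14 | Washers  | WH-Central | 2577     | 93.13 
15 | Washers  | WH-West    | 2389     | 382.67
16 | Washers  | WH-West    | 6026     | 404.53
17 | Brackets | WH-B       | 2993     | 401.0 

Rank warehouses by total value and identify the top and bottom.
SELECT warehouse, SUM(value)
FROM inventory
GROUP BY warehouse
ORDER BY SUM(value)

All groups:
  WH-Central: 93.13
  WH-East: 822.23
  WH-A: 1269.89
  WH-B: 1799.52
  WH-West: 2033.95

Highest: WH-West (2033.95)
Lowest: WH-Central (93.13)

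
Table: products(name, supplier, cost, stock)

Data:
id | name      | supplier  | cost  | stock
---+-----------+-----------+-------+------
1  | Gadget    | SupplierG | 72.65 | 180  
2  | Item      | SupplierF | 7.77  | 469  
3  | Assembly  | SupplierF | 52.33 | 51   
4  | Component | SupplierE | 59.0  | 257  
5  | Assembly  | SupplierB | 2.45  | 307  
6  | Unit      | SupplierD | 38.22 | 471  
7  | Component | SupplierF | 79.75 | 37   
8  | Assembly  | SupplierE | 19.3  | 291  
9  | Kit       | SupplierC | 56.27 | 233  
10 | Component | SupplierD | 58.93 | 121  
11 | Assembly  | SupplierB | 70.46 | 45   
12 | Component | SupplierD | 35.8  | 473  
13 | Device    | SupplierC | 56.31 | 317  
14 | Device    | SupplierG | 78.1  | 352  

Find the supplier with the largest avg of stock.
SELECT supplier, AVG(stock) as val
FROM products
GROUP BY supplier
ORDER BY val DESC
LIMIT 1

Result: SupplierD with avg(stock) = 355.00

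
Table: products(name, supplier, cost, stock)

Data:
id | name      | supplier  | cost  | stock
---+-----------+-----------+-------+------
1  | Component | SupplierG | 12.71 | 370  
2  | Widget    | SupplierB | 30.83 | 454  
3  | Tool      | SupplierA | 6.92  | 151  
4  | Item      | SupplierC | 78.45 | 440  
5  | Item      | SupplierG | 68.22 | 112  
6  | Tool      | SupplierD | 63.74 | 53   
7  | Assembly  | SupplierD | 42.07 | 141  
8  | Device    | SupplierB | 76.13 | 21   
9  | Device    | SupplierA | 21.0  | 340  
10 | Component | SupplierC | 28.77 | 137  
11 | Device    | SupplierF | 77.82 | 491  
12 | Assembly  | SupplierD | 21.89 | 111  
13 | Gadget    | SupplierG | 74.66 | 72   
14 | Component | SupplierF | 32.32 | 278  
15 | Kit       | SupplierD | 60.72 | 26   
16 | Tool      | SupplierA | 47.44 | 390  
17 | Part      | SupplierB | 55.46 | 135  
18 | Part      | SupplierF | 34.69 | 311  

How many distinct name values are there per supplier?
SELECT supplier, COUNT(DISTINCT name)
FROM products
GROUP BY supplier

Result:
  SupplierA: 2 distinct
  SupplierB: 3 distinct
  SupplierC: 2 distinct
  SupplierD: 3 distinct
  SupplierF: 3 distinct
  SupplierG: 3 distinct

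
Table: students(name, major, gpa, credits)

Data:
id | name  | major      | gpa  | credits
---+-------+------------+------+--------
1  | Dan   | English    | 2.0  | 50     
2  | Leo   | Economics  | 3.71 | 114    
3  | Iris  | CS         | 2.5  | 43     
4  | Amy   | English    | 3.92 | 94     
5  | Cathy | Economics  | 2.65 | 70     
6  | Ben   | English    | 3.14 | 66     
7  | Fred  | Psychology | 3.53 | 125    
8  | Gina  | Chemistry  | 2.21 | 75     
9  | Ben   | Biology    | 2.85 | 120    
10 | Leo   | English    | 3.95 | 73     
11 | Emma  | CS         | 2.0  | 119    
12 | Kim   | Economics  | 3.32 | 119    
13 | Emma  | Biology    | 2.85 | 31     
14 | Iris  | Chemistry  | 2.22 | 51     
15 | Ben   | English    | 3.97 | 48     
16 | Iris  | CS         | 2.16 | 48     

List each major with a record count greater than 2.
SELECT major, COUNT(*) as cnt
FROM students
GROUP BY major
HAVING COUNT(*) > 2

Result:
  CS: 3
  Economics: 3
  English: 5

Note: HAVING filters groups after aggregation, WHERE filters rows before.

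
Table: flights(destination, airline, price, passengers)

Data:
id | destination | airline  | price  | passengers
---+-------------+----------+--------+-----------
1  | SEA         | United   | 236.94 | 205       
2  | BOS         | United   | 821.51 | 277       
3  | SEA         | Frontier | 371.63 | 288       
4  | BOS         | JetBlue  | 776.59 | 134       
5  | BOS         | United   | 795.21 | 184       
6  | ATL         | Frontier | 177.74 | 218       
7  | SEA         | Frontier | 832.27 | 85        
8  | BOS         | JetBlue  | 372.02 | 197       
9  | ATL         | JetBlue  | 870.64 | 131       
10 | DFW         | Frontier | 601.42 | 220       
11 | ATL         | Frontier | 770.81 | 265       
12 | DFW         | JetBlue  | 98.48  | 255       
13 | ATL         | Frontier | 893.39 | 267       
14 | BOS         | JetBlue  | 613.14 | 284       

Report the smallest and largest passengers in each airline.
SELECT airline, MIN(passengers), MAX(passengers)
FROM flights
GROUP BY airline

Result:
  Frontier: min=85, max=288
  JetBlue: min=131, max=284
  United: min=184, max=277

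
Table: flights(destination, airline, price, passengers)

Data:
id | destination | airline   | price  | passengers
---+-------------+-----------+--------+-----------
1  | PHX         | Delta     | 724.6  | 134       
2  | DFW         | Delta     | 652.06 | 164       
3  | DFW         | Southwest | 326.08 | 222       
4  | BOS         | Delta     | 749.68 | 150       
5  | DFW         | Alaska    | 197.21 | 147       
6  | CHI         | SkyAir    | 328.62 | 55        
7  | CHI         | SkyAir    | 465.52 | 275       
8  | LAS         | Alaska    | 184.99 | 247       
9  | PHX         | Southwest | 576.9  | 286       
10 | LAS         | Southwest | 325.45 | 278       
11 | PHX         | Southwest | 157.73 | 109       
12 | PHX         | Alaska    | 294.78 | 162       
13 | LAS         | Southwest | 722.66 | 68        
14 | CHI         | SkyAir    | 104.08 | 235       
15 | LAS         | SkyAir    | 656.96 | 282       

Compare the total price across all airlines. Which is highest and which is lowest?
SELECT airline, SUM(price)
FROM flights
GROUP BY airline
ORDER BY SUM(price)

All groups:
  Alaska: 676.98
  SkyAir: 1555.18
  Southwest: 2108.82
  Delta: 2126.34

Highest: Delta (2126.34)
Lowest: Alaska (676.98)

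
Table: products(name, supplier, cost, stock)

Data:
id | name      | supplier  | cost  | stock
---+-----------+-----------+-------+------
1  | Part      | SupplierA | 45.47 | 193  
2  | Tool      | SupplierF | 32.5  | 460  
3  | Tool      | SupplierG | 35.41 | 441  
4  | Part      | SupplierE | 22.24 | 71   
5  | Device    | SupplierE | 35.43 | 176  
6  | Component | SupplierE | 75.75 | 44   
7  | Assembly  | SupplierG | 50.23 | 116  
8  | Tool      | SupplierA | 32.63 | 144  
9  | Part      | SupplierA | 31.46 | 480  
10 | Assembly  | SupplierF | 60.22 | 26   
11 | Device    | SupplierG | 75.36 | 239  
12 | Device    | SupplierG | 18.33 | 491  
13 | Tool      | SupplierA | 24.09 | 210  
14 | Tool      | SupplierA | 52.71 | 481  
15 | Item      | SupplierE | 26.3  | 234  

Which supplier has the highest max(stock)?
SELECT supplier, MAX(stock) as val
FROM products
GROUP BY supplier
ORDER BY val DESC
LIMIT 1

Result: SupplierG with max(stock) = 491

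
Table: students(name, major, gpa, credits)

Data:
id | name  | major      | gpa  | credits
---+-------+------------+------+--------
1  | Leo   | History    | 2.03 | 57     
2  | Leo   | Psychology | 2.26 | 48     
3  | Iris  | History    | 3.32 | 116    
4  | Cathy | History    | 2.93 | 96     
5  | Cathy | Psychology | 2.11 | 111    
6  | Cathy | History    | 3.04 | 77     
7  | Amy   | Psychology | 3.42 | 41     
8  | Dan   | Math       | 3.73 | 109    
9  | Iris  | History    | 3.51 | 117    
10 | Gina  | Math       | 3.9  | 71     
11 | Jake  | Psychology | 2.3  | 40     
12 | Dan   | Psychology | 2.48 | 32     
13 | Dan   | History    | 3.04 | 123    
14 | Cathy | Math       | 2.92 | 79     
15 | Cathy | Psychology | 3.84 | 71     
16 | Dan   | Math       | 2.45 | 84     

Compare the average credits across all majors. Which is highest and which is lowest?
SELECT major, AVG(credits)
FROM students
GROUP BY major
ORDER BY AVG(credits)

All groups:
  Psychology: 57.17
  Math: 85.75
  History: 97.67

Highest: History (97.67)
Lowest: Psychology (57.17)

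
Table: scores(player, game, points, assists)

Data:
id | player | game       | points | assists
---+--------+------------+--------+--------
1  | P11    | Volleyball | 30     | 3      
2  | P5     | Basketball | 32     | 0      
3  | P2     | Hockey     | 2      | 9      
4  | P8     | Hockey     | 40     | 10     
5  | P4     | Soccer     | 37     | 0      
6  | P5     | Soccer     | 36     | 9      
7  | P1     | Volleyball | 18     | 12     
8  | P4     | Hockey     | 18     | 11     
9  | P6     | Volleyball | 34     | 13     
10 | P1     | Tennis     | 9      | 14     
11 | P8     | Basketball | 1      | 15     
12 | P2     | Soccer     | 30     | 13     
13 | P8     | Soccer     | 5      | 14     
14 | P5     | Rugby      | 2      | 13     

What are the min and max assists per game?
SELECT game, MIN(assists), MAX(assists)
FROM scores
GROUP BY game

Result:
  Basketball: min=0, max=15
  Hockey: min=9, max=11
  Rugby: min=13, max=13
  Soccer: min=0, max=14
  Tennis: min=14, max=14
  Volleyball: min=3, max=13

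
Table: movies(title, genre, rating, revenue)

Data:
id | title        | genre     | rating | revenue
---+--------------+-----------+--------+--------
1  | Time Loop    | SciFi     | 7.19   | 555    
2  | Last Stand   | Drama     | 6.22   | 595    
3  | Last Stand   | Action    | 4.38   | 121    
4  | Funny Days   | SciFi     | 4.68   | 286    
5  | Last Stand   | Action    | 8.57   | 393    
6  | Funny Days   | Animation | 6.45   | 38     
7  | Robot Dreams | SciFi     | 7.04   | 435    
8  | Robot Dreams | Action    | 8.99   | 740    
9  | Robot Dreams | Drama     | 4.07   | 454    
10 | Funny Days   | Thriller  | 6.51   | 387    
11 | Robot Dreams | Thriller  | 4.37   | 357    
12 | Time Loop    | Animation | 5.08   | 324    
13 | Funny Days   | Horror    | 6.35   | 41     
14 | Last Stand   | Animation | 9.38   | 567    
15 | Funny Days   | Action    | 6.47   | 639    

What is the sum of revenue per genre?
SELECT genre, SUM(revenue) as result
FROM movies
GROUP BY genre

Result:
  Action: 1893
  Animation: 929
  Drama: 1049
  Horror: 41
  SciFi: 1276
  Thriller: 744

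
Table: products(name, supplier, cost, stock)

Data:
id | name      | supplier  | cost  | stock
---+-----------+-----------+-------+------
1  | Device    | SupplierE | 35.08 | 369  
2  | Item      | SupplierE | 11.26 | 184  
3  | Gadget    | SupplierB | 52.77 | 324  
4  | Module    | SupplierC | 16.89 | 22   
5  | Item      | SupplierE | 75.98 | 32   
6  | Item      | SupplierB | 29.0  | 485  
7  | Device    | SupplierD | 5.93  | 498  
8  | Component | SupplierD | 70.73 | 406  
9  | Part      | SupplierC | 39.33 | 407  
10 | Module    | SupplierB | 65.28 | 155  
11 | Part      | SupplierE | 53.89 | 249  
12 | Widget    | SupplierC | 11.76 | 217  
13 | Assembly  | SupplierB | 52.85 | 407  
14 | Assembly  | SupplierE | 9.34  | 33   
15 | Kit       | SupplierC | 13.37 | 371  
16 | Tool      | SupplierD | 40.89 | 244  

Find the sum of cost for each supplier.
SELECT supplier, SUM(cost) as result
FROM products
GROUP BY supplier

Result:
  SupplierB: 199.90
  SupplierC: 81.35
  SupplierD: 117.55
  SupplierE: 185.55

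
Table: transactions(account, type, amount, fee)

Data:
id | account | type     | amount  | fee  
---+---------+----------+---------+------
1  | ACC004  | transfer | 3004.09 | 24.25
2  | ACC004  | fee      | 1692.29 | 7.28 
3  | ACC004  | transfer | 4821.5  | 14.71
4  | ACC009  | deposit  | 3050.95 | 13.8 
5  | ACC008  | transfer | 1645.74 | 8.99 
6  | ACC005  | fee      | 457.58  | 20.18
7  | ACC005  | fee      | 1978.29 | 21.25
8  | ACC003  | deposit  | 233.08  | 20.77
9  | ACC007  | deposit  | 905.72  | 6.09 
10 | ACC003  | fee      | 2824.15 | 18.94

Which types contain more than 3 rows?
SELECT type, COUNT(*) as cnt
FROM transactions
GROUP BY type
HAVING COUNT(*) > 3

Result:
  fee: 4

Note: HAVING filters groups after aggregation, WHERE filters rows before.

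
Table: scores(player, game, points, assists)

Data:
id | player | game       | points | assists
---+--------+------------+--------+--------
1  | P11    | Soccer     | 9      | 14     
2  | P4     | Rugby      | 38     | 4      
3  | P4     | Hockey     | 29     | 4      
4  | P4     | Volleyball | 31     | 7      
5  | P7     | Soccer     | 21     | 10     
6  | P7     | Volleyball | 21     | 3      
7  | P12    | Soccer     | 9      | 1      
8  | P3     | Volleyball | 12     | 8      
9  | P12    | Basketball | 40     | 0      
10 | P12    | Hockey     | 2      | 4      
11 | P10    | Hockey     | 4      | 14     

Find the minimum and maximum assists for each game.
SELECT game, MIN(assists), MAX(assists)
FROM scores
GROUP BY game

Result:
  Basketball: min=0, max=0
  Hockey: min=4, max=14
  Rugby: min=4, max=4
  Soccer: min=1, max=14
  Volleyball: min=3, max=8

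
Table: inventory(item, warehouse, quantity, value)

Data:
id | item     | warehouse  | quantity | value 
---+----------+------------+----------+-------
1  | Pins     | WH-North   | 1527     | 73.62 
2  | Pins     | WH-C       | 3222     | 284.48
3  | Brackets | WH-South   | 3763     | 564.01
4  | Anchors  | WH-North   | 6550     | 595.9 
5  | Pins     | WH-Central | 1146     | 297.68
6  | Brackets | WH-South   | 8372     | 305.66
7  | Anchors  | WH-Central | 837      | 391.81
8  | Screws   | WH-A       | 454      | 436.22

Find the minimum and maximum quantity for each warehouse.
SELECT warehouse, MIN(quantity), MAX(quantity)
FROM inventory
GROUP BY warehouse

Result:
  WH-A: min=454, max=454
  WH-C: min=3222, max=3222
  WH-Central: min=837, max=1146
  WH-North: min=1527, max=6550
  WH-South: min=3763, max=8372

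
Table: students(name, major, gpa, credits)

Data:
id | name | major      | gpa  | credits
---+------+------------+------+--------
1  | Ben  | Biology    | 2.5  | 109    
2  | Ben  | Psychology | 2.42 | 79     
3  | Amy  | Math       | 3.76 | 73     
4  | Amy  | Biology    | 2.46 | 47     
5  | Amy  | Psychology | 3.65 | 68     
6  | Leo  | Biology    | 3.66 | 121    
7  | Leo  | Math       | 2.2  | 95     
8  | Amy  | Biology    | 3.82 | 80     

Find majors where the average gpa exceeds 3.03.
SELECT major, AVG(gpa)
FROM students
GROUP BY major
HAVING AVG(gpa) > 3.03

Result:
  Biology: avg=3.11
  Psychology: avg=3.04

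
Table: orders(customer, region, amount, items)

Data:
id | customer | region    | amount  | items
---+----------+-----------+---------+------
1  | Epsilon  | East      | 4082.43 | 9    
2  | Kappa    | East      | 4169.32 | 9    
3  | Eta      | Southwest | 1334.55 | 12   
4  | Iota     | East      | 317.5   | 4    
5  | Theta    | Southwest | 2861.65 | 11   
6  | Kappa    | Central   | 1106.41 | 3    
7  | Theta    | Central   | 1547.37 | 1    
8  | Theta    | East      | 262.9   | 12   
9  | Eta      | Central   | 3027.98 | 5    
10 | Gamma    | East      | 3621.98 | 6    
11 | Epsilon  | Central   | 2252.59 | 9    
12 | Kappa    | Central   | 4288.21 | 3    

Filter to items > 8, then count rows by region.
SELECT region, COUNT(*)
FROM orders
WHERE items > 8
GROUP BY region

Note: WHERE filters rows before grouping.

Result:
  Central: 1
  East: 3
  Southwest: 2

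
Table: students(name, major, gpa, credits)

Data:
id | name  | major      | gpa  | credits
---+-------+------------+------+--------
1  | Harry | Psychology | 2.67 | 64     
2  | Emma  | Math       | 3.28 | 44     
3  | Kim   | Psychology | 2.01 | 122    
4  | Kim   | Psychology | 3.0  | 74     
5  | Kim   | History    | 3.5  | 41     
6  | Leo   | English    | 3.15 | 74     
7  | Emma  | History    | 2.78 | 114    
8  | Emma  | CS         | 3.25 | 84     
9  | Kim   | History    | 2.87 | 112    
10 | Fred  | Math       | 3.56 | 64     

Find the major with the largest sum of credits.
SELECT major, SUM(credits) as val
FROM students
GROUP BY major
ORDER BY val DESC
LIMIT 1

Result: History with sum(credits) = 267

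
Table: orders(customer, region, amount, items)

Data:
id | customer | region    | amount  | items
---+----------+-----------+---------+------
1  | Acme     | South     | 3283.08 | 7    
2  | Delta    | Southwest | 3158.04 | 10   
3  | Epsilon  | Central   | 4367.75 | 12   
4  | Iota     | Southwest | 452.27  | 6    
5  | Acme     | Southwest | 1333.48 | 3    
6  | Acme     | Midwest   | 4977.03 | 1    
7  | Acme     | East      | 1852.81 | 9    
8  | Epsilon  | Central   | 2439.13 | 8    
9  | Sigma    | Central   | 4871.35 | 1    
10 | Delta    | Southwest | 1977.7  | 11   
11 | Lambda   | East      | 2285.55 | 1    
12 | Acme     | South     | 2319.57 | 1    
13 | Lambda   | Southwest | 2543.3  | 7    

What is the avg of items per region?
SELECT region, AVG(items) as result
FROM orders
GROUP BY region

Result:
  Central: 7.00
  East: 5.00
  Midwest: 1.00
  South: 4.00
  Southwest: 7.40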